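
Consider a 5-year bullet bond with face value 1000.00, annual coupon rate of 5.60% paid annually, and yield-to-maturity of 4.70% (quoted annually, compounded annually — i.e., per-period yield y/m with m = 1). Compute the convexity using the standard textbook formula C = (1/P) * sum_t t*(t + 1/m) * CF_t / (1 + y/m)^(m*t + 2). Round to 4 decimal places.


Answer: Convexity = 23.7964

Derivation:
Coupon per period c = face * coupon_rate / m = 56.000000
Periods per year m = 1; per-period yield y/m = 0.047000
Number of cashflows N = 5
Cashflows (t years, CF_t, discount factor 1/(1+y/m)^(m*t), PV):
  t = 1.0000: CF_t = 56.000000, DF = 0.955110, PV = 53.486151
  t = 2.0000: CF_t = 56.000000, DF = 0.912235, PV = 51.085149
  t = 3.0000: CF_t = 56.000000, DF = 0.871284, PV = 48.791928
  t = 4.0000: CF_t = 56.000000, DF = 0.832172, PV = 46.601651
  t = 5.0000: CF_t = 1056.000000, DF = 0.794816, PV = 839.325678
Price P = sum_t PV_t = 1039.290557
Convexity numerator sum_t t*(t + 1/m) * CF_t / (1+y/m)^(m*t + 2):
  t = 1.0000: term = 97.583857
  t = 2.0000: term = 279.609904
  t = 3.0000: term = 534.116340
  t = 4.0000: term = 850.232952
  t = 5.0000: term = 22969.862801
Convexity = (1/P) * sum = 24731.405854 / 1039.290557 = 23.796431


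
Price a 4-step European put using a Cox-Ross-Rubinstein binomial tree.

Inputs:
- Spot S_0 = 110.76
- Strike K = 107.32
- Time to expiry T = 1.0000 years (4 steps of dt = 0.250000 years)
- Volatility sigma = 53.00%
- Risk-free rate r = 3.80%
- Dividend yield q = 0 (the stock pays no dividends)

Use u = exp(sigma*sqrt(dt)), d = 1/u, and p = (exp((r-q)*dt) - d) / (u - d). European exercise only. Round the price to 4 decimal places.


Answer: Price = V(0,0) = 18.0580

Derivation:
dt = T/N = 0.250000
u = exp(sigma*sqrt(dt)) = 1.303431; d = 1/u = 0.767206
p = (exp((r-q)*dt) - d) / (u - d) = 0.451936
Discount per step: exp(-r*dt) = 0.990545
Stock lattice S(k, i) with i counting down-moves:
  k=0: S(0,0) = 110.7600
  k=1: S(1,0) = 144.3680; S(1,1) = 84.9757
  k=2: S(2,0) = 188.1737; S(2,1) = 110.7600; S(2,2) = 65.1939
  k=3: S(3,0) = 245.2715; S(3,1) = 144.3680; S(3,2) = 84.9757; S(3,3) = 50.0171
  k=4: S(4,0) = 319.6945; S(4,1) = 188.1737; S(4,2) = 110.7600; S(4,3) = 65.1939; S(4,4) = 38.3734
Terminal payoffs V(N, i) = max(K - S_T, 0):
  V(4,0) = 0.000000; V(4,1) = 0.000000; V(4,2) = 0.000000; V(4,3) = 42.126114; V(4,4) = 68.946554
Backward induction: V(k, i) = exp(-r*dt) * [p * V(k+1, i) + (1-p) * V(k+1, i+1)].
  V(3,0) = exp(-r*dt) * [p*0.000000 + (1-p)*0.000000] = 0.000000
  V(3,1) = exp(-r*dt) * [p*0.000000 + (1-p)*0.000000] = 0.000000
  V(3,2) = exp(-r*dt) * [p*0.000000 + (1-p)*42.126114] = 22.869517
  V(3,3) = exp(-r*dt) * [p*42.126114 + (1-p)*68.946554] = 56.288150
  V(2,0) = exp(-r*dt) * [p*0.000000 + (1-p)*0.000000] = 0.000000
  V(2,1) = exp(-r*dt) * [p*0.000000 + (1-p)*22.869517] = 12.415453
  V(2,2) = exp(-r*dt) * [p*22.869517 + (1-p)*56.288150] = 40.795666
  V(1,0) = exp(-r*dt) * [p*0.000000 + (1-p)*12.415453] = 6.740128
  V(1,1) = exp(-r*dt) * [p*12.415453 + (1-p)*40.795666] = 27.705176
  V(0,0) = exp(-r*dt) * [p*6.740128 + (1-p)*27.705176] = 18.057951


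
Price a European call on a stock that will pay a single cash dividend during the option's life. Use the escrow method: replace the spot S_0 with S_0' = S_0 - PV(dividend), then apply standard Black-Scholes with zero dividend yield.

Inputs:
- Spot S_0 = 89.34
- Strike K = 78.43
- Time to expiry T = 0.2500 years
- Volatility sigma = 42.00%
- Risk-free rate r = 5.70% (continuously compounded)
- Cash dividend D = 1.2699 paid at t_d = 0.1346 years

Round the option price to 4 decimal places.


Answer: Price = 13.5784

Derivation:
PV(D) = D * exp(-r * t_d) = 1.2699 * 0.99235716 = 1.26019435
S_0' = S_0 - PV(D) = 89.3400 - 1.26019435 = 88.07980565
d1 = (ln(S_0'/K) + (r + sigma^2/2)*T) / (sigma*sqrt(T)) = 0.72541323
d2 = d1 - sigma*sqrt(T) = 0.51541323
exp(-rT) = 0.98585105
N(d1) = 0.76590072; N(d2) = 0.69686786
C = S_0' * N(d1) - K * exp(-rT) * N(d2) = 88.07980565 * 0.76590072 - 78.4300 * 0.98585105 * 0.69686786 = 13.5784


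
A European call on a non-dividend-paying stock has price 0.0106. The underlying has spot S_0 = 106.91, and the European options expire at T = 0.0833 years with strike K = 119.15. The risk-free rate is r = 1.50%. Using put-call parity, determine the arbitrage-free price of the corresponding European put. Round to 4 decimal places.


Put-call parity: C - P = S_0 * exp(-qT) - K * exp(-rT).
S_0 * exp(-qT) = 106.9100 * 1.00000000 = 106.91000000
K * exp(-rT) = 119.1500 * 0.99875128 = 119.00121505
P = C - S*exp(-qT) + K*exp(-rT)
P = 0.0106 - 106.91000000 + 119.00121505 = 12.1018

Answer: Put price = 12.1018


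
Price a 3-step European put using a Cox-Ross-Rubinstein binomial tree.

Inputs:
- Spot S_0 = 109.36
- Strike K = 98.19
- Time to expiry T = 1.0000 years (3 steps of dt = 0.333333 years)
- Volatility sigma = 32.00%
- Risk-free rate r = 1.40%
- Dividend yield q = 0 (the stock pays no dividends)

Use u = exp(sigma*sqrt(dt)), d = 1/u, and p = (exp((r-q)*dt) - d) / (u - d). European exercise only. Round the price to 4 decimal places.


Answer: Price = V(0,0) = 8.1527

Derivation:
dt = T/N = 0.333333
u = exp(sigma*sqrt(dt)) = 1.202920; d = 1/u = 0.831310
p = (exp((r-q)*dt) - d) / (u - d) = 0.466530
Discount per step: exp(-r*dt) = 0.995344
Stock lattice S(k, i) with i counting down-moves:
  k=0: S(0,0) = 109.3600
  k=1: S(1,0) = 131.5514; S(1,1) = 90.9121
  k=2: S(2,0) = 158.2458; S(2,1) = 109.3600; S(2,2) = 75.5762
  k=3: S(3,0) = 190.3570; S(3,1) = 131.5514; S(3,2) = 90.9121; S(3,3) = 62.8273
Terminal payoffs V(N, i) = max(K - S_T, 0):
  V(3,0) = 0.000000; V(3,1) = 0.000000; V(3,2) = 7.277900; V(3,3) = 35.362748
Backward induction: V(k, i) = exp(-r*dt) * [p * V(k+1, i) + (1-p) * V(k+1, i+1)].
  V(2,0) = exp(-r*dt) * [p*0.000000 + (1-p)*0.000000] = 0.000000
  V(2,1) = exp(-r*dt) * [p*0.000000 + (1-p)*7.277900] = 3.864463
  V(2,2) = exp(-r*dt) * [p*7.277900 + (1-p)*35.362748] = 22.156678
  V(1,0) = exp(-r*dt) * [p*0.000000 + (1-p)*3.864463] = 2.051976
  V(1,1) = exp(-r*dt) * [p*3.864463 + (1-p)*22.156678] = 13.559382
  V(0,0) = exp(-r*dt) * [p*2.051976 + (1-p)*13.559382] = 8.152694


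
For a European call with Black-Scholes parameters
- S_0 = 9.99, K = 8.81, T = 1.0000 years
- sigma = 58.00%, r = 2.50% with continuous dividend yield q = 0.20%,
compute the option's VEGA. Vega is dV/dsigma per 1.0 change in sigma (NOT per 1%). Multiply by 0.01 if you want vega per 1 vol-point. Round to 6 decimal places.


d1 = 0.5463744012; d2 = -0.0336255988
phi(d1) = 0.3436261361; exp(-qT) = 0.9980019987; exp(-rT) = 0.9753099120
Vega = S * exp(-qT) * phi(d1) * sqrt(T) = 9.9900 * 0.9980019987 * 0.3436261361 * 1.0000000000 = 3.425966

Answer: Vega = 3.425966


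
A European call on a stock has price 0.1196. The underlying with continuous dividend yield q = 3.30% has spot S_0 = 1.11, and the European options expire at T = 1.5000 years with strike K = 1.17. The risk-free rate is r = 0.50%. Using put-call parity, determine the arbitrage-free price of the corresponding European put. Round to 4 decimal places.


Answer: Put price = 0.2245

Derivation:
Put-call parity: C - P = S_0 * exp(-qT) - K * exp(-rT).
S_0 * exp(-qT) = 1.1100 * 0.95170516 = 1.05639273
K * exp(-rT) = 1.1700 * 0.99252805 = 1.16125782
P = C - S*exp(-qT) + K*exp(-rT)
P = 0.1196 - 1.05639273 + 1.16125782 = 0.2245


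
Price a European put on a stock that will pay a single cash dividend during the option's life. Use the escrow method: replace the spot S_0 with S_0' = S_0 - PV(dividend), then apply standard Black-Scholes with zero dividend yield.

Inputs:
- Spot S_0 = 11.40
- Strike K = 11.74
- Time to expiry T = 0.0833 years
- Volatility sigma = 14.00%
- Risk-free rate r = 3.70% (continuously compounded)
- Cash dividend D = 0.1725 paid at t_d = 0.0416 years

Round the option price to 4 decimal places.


PV(D) = D * exp(-r * t_d) = 0.1725 * 0.99846198 = 0.17223469
S_0' = S_0 - PV(D) = 11.4000 - 0.17223469 = 11.22776531
d1 = (ln(S_0'/K) + (r + sigma^2/2)*T) / (sigma*sqrt(T)) = -1.00760234
d2 = d1 - sigma*sqrt(T) = -1.04800877
exp(-rT) = 0.99692264
N(-d1) = 0.84317730; N(-d2) = 0.85268272
P = K * exp(-rT) * N(-d2) - S_0' * N(-d1) = 11.7400 * 0.99692264 * 0.85268272 - 11.22776531 * 0.84317730 = 0.5127

Answer: Price = 0.5127


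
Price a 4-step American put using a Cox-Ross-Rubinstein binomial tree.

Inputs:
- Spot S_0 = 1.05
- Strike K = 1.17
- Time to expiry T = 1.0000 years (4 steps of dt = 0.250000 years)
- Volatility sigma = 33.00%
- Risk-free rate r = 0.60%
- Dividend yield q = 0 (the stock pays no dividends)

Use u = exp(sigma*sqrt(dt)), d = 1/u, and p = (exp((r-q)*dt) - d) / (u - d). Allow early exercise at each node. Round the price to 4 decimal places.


Answer: Price = V(0,0) = 0.2156

Derivation:
dt = T/N = 0.250000
u = exp(sigma*sqrt(dt)) = 1.179393; d = 1/u = 0.847894
p = (exp((r-q)*dt) - d) / (u - d) = 0.463372
Discount per step: exp(-r*dt) = 0.998501
Stock lattice S(k, i) with i counting down-moves:
  k=0: S(0,0) = 1.0500
  k=1: S(1,0) = 1.2384; S(1,1) = 0.8903
  k=2: S(2,0) = 1.4605; S(2,1) = 1.0500; S(2,2) = 0.7549
  k=3: S(3,0) = 1.7225; S(3,1) = 1.2384; S(3,2) = 0.8903; S(3,3) = 0.6400
  k=4: S(4,0) = 2.0315; S(4,1) = 1.4605; S(4,2) = 1.0500; S(4,3) = 0.7549; S(4,4) = 0.5427
Terminal payoffs V(N, i) = max(K - S_T, 0):
  V(4,0) = 0.000000; V(4,1) = 0.000000; V(4,2) = 0.120000; V(4,3) = 0.415130; V(4,4) = 0.627306
Backward induction: V(k, i) = exp(-r*dt) * [p * V(k+1, i) + (1-p) * V(k+1, i+1)]; then take max(V_cont, immediate exercise) for American.
  V(3,0) = exp(-r*dt) * [p*0.000000 + (1-p)*0.000000] = 0.000000; exercise = 0.000000; V(3,0) = max -> 0.000000
  V(3,1) = exp(-r*dt) * [p*0.000000 + (1-p)*0.120000] = 0.064299; exercise = 0.000000; V(3,1) = max -> 0.064299
  V(3,2) = exp(-r*dt) * [p*0.120000 + (1-p)*0.415130] = 0.277958; exercise = 0.279712; V(3,2) = max -> 0.279712
  V(3,3) = exp(-r*dt) * [p*0.415130 + (1-p)*0.627306] = 0.528197; exercise = 0.529951; V(3,3) = max -> 0.529951
  V(2,0) = exp(-r*dt) * [p*0.000000 + (1-p)*0.064299] = 0.034453; exercise = 0.000000; V(2,0) = max -> 0.034453
  V(2,1) = exp(-r*dt) * [p*0.064299 + (1-p)*0.279712] = 0.179626; exercise = 0.120000; V(2,1) = max -> 0.179626
  V(2,2) = exp(-r*dt) * [p*0.279712 + (1-p)*0.529951] = 0.413376; exercise = 0.415130; V(2,2) = max -> 0.415130
  V(1,0) = exp(-r*dt) * [p*0.034453 + (1-p)*0.179626] = 0.112188; exercise = 0.000000; V(1,0) = max -> 0.112188
  V(1,1) = exp(-r*dt) * [p*0.179626 + (1-p)*0.415130] = 0.305545; exercise = 0.279712; V(1,1) = max -> 0.305545
  V(0,0) = exp(-r*dt) * [p*0.112188 + (1-p)*0.305545] = 0.215626; exercise = 0.120000; V(0,0) = max -> 0.215626


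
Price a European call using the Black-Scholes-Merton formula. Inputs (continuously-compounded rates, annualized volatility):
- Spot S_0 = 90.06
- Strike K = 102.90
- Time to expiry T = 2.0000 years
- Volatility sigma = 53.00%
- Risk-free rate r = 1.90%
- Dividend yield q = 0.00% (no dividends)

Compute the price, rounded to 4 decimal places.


Answer: Price = 23.3386

Derivation:
d1 = (ln(S/K) + (r - q + 0.5*sigma^2) * T) / (sigma * sqrt(T)) = 0.24764543
d2 = d1 - sigma * sqrt(T) = -0.50188775
exp(-rT) = 0.96271294; exp(-qT) = 1.00000000
C = S_0 * exp(-qT) * N(d1) - K * exp(-rT) * N(d2)
N(d1) = 0.59779562; N(d2) = 0.30787324
C = 90.0600 * 1.00000000 * 0.59779562 - 102.9000 * 0.96271294 * 0.30787324 = 23.3386


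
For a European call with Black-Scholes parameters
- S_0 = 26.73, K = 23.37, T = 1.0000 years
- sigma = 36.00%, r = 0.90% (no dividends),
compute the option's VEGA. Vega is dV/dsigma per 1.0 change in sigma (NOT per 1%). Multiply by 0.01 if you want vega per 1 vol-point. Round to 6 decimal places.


d1 = 0.5781482822; d2 = 0.2181482822
phi(d1) = 0.3375416897; exp(-qT) = 1.0000000000; exp(-rT) = 0.9910403788
Vega = S * exp(-qT) * phi(d1) * sqrt(T) = 26.7300 * 1.0000000000 * 0.3375416897 * 1.0000000000 = 9.022489

Answer: Vega = 9.022489


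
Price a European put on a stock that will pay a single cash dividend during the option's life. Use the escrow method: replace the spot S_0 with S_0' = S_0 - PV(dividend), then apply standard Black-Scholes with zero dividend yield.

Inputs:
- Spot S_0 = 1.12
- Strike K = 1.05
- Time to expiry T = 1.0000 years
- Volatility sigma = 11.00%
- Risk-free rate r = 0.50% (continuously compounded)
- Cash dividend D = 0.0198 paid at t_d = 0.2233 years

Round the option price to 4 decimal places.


PV(D) = D * exp(-r * t_d) = 0.0198 * 0.99888412 = 0.01977791
S_0' = S_0 - PV(D) = 1.1200 - 0.01977791 = 1.10022209
d1 = (ln(S_0'/K) + (r + sigma^2/2)*T) / (sigma*sqrt(T)) = 0.52519908
d2 = d1 - sigma*sqrt(T) = 0.41519908
exp(-rT) = 0.99501248
N(-d1) = 0.29972240; N(-d2) = 0.33899808
P = K * exp(-rT) * N(-d2) - S_0' * N(-d1) = 1.0500 * 0.99501248 * 0.33899808 - 1.10022209 * 0.29972240 = 0.0244

Answer: Price = 0.0244


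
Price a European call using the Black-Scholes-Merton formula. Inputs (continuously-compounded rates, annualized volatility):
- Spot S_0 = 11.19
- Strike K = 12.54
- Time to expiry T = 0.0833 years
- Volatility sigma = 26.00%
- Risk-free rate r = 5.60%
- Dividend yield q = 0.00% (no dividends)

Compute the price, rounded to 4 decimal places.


d1 = (ln(S/K) + (r - q + 0.5*sigma^2) * T) / (sigma * sqrt(T)) = -1.41820272
d2 = d1 - sigma * sqrt(T) = -1.49324324
exp(-rT) = 0.99534606; exp(-qT) = 1.00000000
C = S_0 * exp(-qT) * N(d1) - K * exp(-rT) * N(d2)
N(d1) = 0.07806579; N(d2) = 0.06768676
C = 11.1900 * 1.00000000 * 0.07806579 - 12.5400 * 0.99534606 * 0.06768676 = 0.0287

Answer: Price = 0.0287


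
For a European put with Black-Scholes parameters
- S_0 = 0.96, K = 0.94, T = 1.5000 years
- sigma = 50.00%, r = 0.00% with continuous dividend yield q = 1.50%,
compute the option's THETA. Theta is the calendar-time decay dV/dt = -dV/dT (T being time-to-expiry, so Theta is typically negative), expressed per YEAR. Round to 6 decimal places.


Answer: Theta = -0.078348

Derivation:
d1 = 0.3038239450; d2 = -0.3085484907
phi(d1) = 0.3809477593; exp(-qT) = 0.9777512372; exp(-rT) = 1.0000000000
Theta = -S*exp(-qT)*phi(d1)*sigma/(2*sqrt(T)) + r*K*exp(-rT)*N(-d2) - q*S*exp(-qT)*N(-d1)
N(-d1) = 0.3806310116; N(-d2) = 0.6211674958; sqrt(T) = 1.2247448714
Term 1 = -0.9600 * 0.9777512372 * 0.3809477593 * 0.5000 / (2 * 1.2247448714) = -0.0729893355
Term 2 = 0.0000 * 0.9400 * 1.0000000000 * 0.6211674958 = 0.0000000000
Term 3 = -0.0150 * 0.9600 * 0.9777512372 * 0.3806310116 = -0.0053591392
Theta = -0.0729893355 + (0.0000000000) + (-0.0053591392) = -0.078348


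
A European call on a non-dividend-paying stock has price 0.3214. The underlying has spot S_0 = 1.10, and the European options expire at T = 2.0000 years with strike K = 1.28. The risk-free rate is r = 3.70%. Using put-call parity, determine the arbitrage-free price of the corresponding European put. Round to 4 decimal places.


Put-call parity: C - P = S_0 * exp(-qT) - K * exp(-rT).
S_0 * exp(-qT) = 1.1000 * 1.00000000 = 1.10000000
K * exp(-rT) = 1.2800 * 0.92867169 = 1.18869977
P = C - S*exp(-qT) + K*exp(-rT)
P = 0.3214 - 1.10000000 + 1.18869977 = 0.4101

Answer: Put price = 0.4101


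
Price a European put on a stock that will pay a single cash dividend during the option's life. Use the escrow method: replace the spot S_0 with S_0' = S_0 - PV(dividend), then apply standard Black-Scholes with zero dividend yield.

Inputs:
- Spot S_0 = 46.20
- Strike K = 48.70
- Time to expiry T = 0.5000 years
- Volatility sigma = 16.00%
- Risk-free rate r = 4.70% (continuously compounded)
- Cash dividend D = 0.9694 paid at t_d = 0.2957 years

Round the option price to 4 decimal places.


Answer: Price = 3.4577

Derivation:
PV(D) = D * exp(-r * t_d) = 0.9694 * 0.98619823 = 0.95602056
S_0' = S_0 - PV(D) = 46.2000 - 0.95602056 = 45.24397944
d1 = (ln(S_0'/K) + (r + sigma^2/2)*T) / (sigma*sqrt(T)) = -0.38634034
d2 = d1 - sigma*sqrt(T) = -0.49947743
exp(-rT) = 0.97677397
N(-d1) = 0.65037769; N(-d2) = 0.69127846
P = K * exp(-rT) * N(-d2) - S_0' * N(-d1) = 48.7000 * 0.97677397 * 0.69127846 - 45.24397944 * 0.65037769 = 3.4577


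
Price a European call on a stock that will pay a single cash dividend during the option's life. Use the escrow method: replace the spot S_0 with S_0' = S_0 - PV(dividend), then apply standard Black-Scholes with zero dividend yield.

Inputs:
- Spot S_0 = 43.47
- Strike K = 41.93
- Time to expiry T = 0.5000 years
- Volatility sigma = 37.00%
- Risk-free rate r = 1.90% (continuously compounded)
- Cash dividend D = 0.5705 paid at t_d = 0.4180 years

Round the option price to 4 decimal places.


PV(D) = D * exp(-r * t_d) = 0.5705 * 0.99208945 = 0.56598703
S_0' = S_0 - PV(D) = 43.4700 - 0.56598703 = 42.90401297
d1 = (ln(S_0'/K) + (r + sigma^2/2)*T) / (sigma*sqrt(T)) = 0.25489786
d2 = d1 - sigma*sqrt(T) = -0.00673165
exp(-rT) = 0.99054498
N(d1) = 0.60059901; N(d2) = 0.49731448
C = S_0' * N(d1) - K * exp(-rT) * N(d2) = 42.90401297 * 0.60059901 - 41.9300 * 0.99054498 * 0.49731448 = 5.1129

Answer: Price = 5.1129


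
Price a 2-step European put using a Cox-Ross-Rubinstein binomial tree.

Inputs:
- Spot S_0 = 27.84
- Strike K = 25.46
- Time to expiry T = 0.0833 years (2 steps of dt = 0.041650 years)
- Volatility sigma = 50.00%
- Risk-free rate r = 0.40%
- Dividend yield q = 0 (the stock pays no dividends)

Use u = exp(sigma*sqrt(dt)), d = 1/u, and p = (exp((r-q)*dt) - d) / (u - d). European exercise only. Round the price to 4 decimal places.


dt = T/N = 0.041650
u = exp(sigma*sqrt(dt)) = 1.107430; d = 1/u = 0.902992
p = (exp((r-q)*dt) - d) / (u - d) = 0.475327
Discount per step: exp(-r*dt) = 0.999833
Stock lattice S(k, i) with i counting down-moves:
  k=0: S(0,0) = 27.8400
  k=1: S(1,0) = 30.8308; S(1,1) = 25.1393
  k=2: S(2,0) = 34.1430; S(2,1) = 27.8400; S(2,2) = 22.7006
Terminal payoffs V(N, i) = max(K - S_T, 0):
  V(2,0) = 0.000000; V(2,1) = 0.000000; V(2,2) = 2.759419
Backward induction: V(k, i) = exp(-r*dt) * [p * V(k+1, i) + (1-p) * V(k+1, i+1)].
  V(1,0) = exp(-r*dt) * [p*0.000000 + (1-p)*0.000000] = 0.000000
  V(1,1) = exp(-r*dt) * [p*0.000000 + (1-p)*2.759419] = 1.447552
  V(0,0) = exp(-r*dt) * [p*0.000000 + (1-p)*1.447552] = 0.759366

Answer: Price = V(0,0) = 0.7594


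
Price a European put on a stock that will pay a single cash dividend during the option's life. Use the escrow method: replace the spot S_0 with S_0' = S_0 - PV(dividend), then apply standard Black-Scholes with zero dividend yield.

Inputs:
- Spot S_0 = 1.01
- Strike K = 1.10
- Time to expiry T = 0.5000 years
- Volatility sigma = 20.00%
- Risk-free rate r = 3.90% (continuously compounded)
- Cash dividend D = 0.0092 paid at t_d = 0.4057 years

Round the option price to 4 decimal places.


Answer: Price = 0.1055

Derivation:
PV(D) = D * exp(-r * t_d) = 0.0092 * 0.98430222 = 0.00905558
S_0' = S_0 - PV(D) = 1.0100 - 0.00905558 = 1.00094442
d1 = (ln(S_0'/K) + (r + sigma^2/2)*T) / (sigma*sqrt(T)) = -0.45867334
d2 = d1 - sigma*sqrt(T) = -0.60009470
exp(-rT) = 0.98068890
N(-d1) = 0.67676562; N(-d2) = 0.72577844
P = K * exp(-rT) * N(-d2) - S_0' * N(-d1) = 1.1000 * 0.98068890 * 0.72577844 - 1.00094442 * 0.67676562 = 0.1055


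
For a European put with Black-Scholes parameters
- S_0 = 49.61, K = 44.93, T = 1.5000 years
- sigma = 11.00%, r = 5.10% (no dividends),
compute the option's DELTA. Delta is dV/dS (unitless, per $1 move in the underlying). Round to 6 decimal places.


d1 = 1.3706877211; d2 = 1.2359657852
phi(d1) = 0.1559326731; exp(-qT) = 1.0000000000; exp(-rT) = 0.9263529143
N(-d1) = 0.0852361621
Delta = -exp(-qT) * N(-d1) = -1.0000000000 * 0.0852361621 = -0.085236

Answer: Delta = -0.085236


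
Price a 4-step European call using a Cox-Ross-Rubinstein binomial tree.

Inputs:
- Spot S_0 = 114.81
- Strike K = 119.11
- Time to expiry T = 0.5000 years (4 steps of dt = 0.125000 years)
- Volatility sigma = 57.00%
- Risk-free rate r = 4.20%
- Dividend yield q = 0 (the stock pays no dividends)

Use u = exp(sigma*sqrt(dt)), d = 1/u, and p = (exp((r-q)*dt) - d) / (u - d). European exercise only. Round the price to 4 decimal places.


dt = T/N = 0.125000
u = exp(sigma*sqrt(dt)) = 1.223267; d = 1/u = 0.817483
p = (exp((r-q)*dt) - d) / (u - d) = 0.462760
Discount per step: exp(-r*dt) = 0.994764
Stock lattice S(k, i) with i counting down-moves:
  k=0: S(0,0) = 114.8100
  k=1: S(1,0) = 140.4433; S(1,1) = 93.8552
  k=2: S(2,0) = 171.7997; S(2,1) = 114.8100; S(2,2) = 76.7250
  k=3: S(3,0) = 210.1570; S(3,1) = 140.4433; S(3,2) = 93.8552; S(3,3) = 62.7214
  k=4: S(4,0) = 257.0782; S(4,1) = 171.7997; S(4,2) = 114.8100; S(4,3) = 76.7250; S(4,4) = 51.2736
Terminal payoffs V(N, i) = max(S_T - K, 0):
  V(4,0) = 137.968200; V(4,1) = 52.689733; V(4,2) = 0.000000; V(4,3) = 0.000000; V(4,4) = 0.000000
Backward induction: V(k, i) = exp(-r*dt) * [p * V(k+1, i) + (1-p) * V(k+1, i+1)].
  V(3,0) = exp(-r*dt) * [p*137.968200 + (1-p)*52.689733] = 91.670692
  V(3,1) = exp(-r*dt) * [p*52.689733 + (1-p)*0.000000] = 24.255047
  V(3,2) = exp(-r*dt) * [p*0.000000 + (1-p)*0.000000] = 0.000000
  V(3,3) = exp(-r*dt) * [p*0.000000 + (1-p)*0.000000] = 0.000000
  V(2,0) = exp(-r*dt) * [p*91.670692 + (1-p)*24.255047] = 55.161975
  V(2,1) = exp(-r*dt) * [p*24.255047 + (1-p)*0.000000] = 11.165502
  V(2,2) = exp(-r*dt) * [p*0.000000 + (1-p)*0.000000] = 0.000000
  V(1,0) = exp(-r*dt) * [p*55.161975 + (1-p)*11.165502] = 31.360252
  V(1,1) = exp(-r*dt) * [p*11.165502 + (1-p)*0.000000] = 5.139896
  V(0,0) = exp(-r*dt) * [p*31.360252 + (1-p)*5.139896] = 17.183189

Answer: Price = V(0,0) = 17.1832


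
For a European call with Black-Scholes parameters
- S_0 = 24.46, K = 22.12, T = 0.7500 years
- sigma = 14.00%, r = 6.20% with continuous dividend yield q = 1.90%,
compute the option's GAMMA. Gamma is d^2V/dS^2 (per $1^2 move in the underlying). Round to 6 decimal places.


Answer: Gamma = 0.067987

Derivation:
d1 = 1.1559950699; d2 = 1.0347515134
phi(d1) = 0.2045176838; exp(-qT) = 0.9858510507; exp(-rT) = 0.9545645606
Gamma = exp(-qT) * phi(d1) / (S * sigma * sqrt(T)) = 0.9858510507 * 0.2045176838 / (24.4600 * 0.1400 * 0.8660254038) = 0.067987


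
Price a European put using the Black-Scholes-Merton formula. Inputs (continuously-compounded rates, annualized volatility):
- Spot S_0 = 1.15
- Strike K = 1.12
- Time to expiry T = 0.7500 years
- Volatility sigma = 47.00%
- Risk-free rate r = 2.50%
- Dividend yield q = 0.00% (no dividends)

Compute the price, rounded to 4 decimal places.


d1 = (ln(S/K) + (r - q + 0.5*sigma^2) * T) / (sigma * sqrt(T)) = 0.31452263
d2 = d1 - sigma * sqrt(T) = -0.09250931
exp(-rT) = 0.98142469; exp(-qT) = 1.00000000
P = K * exp(-rT) * N(-d2) - S_0 * exp(-qT) * N(-d1)
N(-d1) = 0.37656207; N(-d2) = 0.53685330
P = 1.1200 * 0.98142469 * 0.53685330 - 1.1500 * 1.00000000 * 0.37656207 = 0.1571

Answer: Price = 0.1571


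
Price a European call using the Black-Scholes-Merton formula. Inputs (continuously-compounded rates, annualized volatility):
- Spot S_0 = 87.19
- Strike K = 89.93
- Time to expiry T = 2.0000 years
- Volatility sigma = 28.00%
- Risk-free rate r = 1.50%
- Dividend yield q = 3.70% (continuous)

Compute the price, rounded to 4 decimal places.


d1 = (ln(S/K) + (r - q + 0.5*sigma^2) * T) / (sigma * sqrt(T)) = 0.00873291
d2 = d1 - sigma * sqrt(T) = -0.38724689
exp(-rT) = 0.97044553; exp(-qT) = 0.92867169
C = S_0 * exp(-qT) * N(d1) - K * exp(-rT) * N(d2)
N(d1) = 0.50348388; N(d2) = 0.34928672
C = 87.1900 * 0.92867169 * 0.50348388 - 89.9300 * 0.97044553 * 0.34928672 = 10.2845

Answer: Price = 10.2845


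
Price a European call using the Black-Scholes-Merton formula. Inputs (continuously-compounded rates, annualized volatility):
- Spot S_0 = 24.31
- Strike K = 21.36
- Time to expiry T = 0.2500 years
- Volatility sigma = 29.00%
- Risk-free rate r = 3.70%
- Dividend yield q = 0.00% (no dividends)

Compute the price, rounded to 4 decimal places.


Answer: Price = 3.4439

Derivation:
d1 = (ln(S/K) + (r - q + 0.5*sigma^2) * T) / (sigma * sqrt(T)) = 1.02848465
d2 = d1 - sigma * sqrt(T) = 0.88348465
exp(-rT) = 0.99079265; exp(-qT) = 1.00000000
C = S_0 * exp(-qT) * N(d1) - K * exp(-rT) * N(d2)
N(d1) = 0.84813905; N(d2) = 0.81151276
C = 24.3100 * 1.00000000 * 0.84813905 - 21.3600 * 0.99079265 * 0.81151276 = 3.4439


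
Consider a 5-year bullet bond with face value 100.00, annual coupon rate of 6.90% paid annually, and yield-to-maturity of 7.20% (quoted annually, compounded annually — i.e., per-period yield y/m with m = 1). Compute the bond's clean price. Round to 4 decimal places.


Answer: Price = 98.7765

Derivation:
Coupon per period c = face * coupon_rate / m = 6.900000
Periods per year m = 1; per-period yield y/m = 0.072000
Number of cashflows N = 5
Cashflows (t years, CF_t, discount factor 1/(1+y/m)^(m*t), PV):
  t = 1.0000: CF_t = 6.900000, DF = 0.932836, PV = 6.436567
  t = 2.0000: CF_t = 6.900000, DF = 0.870183, PV = 6.004260
  t = 3.0000: CF_t = 6.900000, DF = 0.811738, PV = 5.600989
  t = 4.0000: CF_t = 6.900000, DF = 0.757218, PV = 5.224803
  t = 5.0000: CF_t = 106.900000, DF = 0.706360, PV = 75.509880
Price P = sum_t PV_t = 98.776500


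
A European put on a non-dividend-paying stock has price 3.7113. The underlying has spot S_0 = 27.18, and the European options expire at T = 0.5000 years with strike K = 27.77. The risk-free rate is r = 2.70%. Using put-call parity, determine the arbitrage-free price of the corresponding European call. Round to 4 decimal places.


Put-call parity: C - P = S_0 * exp(-qT) - K * exp(-rT).
S_0 * exp(-qT) = 27.1800 * 1.00000000 = 27.18000000
K * exp(-rT) = 27.7700 * 0.98659072 = 27.39762419
C = P + S*exp(-qT) - K*exp(-rT)
C = 3.7113 + 27.18000000 - 27.39762419 = 3.4937

Answer: Call price = 3.4937


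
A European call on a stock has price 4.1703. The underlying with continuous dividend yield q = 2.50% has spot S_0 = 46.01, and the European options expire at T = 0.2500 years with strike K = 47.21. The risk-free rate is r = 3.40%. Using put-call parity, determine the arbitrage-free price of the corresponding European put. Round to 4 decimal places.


Put-call parity: C - P = S_0 * exp(-qT) - K * exp(-rT).
S_0 * exp(-qT) = 46.0100 * 0.99376949 = 45.72333426
K * exp(-rT) = 47.2100 * 0.99153602 = 46.81041564
P = C - S*exp(-qT) + K*exp(-rT)
P = 4.1703 - 45.72333426 + 46.81041564 = 5.2574

Answer: Put price = 5.2574


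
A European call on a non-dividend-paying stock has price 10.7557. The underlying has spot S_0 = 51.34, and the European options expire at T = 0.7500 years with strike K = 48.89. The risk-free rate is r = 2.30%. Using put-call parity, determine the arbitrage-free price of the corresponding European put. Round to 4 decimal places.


Put-call parity: C - P = S_0 * exp(-qT) - K * exp(-rT).
S_0 * exp(-qT) = 51.3400 * 1.00000000 = 51.34000000
K * exp(-rT) = 48.8900 * 0.98289793 = 48.05387977
P = C - S*exp(-qT) + K*exp(-rT)
P = 10.7557 - 51.34000000 + 48.05387977 = 7.4696

Answer: Put price = 7.4696


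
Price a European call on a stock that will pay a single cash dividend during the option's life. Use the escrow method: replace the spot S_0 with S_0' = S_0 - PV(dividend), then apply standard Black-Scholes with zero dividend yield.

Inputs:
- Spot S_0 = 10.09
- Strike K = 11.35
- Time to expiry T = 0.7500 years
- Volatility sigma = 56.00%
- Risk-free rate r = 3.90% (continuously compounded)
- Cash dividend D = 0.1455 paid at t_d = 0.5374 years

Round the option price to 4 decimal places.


Answer: Price = 1.5152

Derivation:
PV(D) = D * exp(-r * t_d) = 0.1455 * 0.97925951 = 0.14248226
S_0' = S_0 - PV(D) = 10.0900 - 0.14248226 = 9.94751774
d1 = (ln(S_0'/K) + (r + sigma^2/2)*T) / (sigma*sqrt(T)) = 0.03083731
d2 = d1 - sigma*sqrt(T) = -0.45413691
exp(-rT) = 0.97117364
N(d1) = 0.51230036; N(d2) = 0.32486514
C = S_0' * N(d1) - K * exp(-rT) * N(d2) = 9.94751774 * 0.51230036 - 11.3500 * 0.97117364 * 0.32486514 = 1.5152


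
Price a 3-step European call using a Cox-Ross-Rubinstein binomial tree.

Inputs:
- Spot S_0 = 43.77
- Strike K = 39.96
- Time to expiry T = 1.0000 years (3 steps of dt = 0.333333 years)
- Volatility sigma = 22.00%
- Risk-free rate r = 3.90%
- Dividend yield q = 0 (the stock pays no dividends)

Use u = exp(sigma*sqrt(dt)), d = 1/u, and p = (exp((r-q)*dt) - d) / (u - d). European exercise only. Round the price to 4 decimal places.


Answer: Price = V(0,0) = 6.8987

Derivation:
dt = T/N = 0.333333
u = exp(sigma*sqrt(dt)) = 1.135436; d = 1/u = 0.880719
p = (exp((r-q)*dt) - d) / (u - d) = 0.519658
Discount per step: exp(-r*dt) = 0.987084
Stock lattice S(k, i) with i counting down-moves:
  k=0: S(0,0) = 43.7700
  k=1: S(1,0) = 49.6981; S(1,1) = 38.5491
  k=2: S(2,0) = 56.4290; S(2,1) = 43.7700; S(2,2) = 33.9509
  k=3: S(3,0) = 64.0715; S(3,1) = 49.6981; S(3,2) = 38.5491; S(3,3) = 29.9012
Terminal payoffs V(N, i) = max(S_T - K, 0):
  V(3,0) = 24.111512; V(3,1) = 9.738051; V(3,2) = 0.000000; V(3,3) = 0.000000
Backward induction: V(k, i) = exp(-r*dt) * [p * V(k+1, i) + (1-p) * V(k+1, i+1)].
  V(2,0) = exp(-r*dt) * [p*24.111512 + (1-p)*9.738051] = 16.985093
  V(2,1) = exp(-r*dt) * [p*9.738051 + (1-p)*0.000000] = 4.995100
  V(2,2) = exp(-r*dt) * [p*0.000000 + (1-p)*0.000000] = 0.000000
  V(1,0) = exp(-r*dt) * [p*16.985093 + (1-p)*4.995100] = 11.080810
  V(1,1) = exp(-r*dt) * [p*4.995100 + (1-p)*0.000000] = 2.562219
  V(0,0) = exp(-r*dt) * [p*11.080810 + (1-p)*2.562219] = 6.898708


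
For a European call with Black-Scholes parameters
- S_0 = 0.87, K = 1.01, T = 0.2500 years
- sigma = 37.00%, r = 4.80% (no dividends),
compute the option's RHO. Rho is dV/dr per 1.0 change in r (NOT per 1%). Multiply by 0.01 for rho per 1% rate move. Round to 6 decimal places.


d1 = -0.6491886388; d2 = -0.8341886388
phi(d1) = 0.3231426289; exp(-qT) = 1.0000000000; exp(-rT) = 0.9880717129
N(d2) = 0.2020873461
Rho = K*T*exp(-rT)*N(d2) = 1.0100 * 0.2500 * 0.9880717129 * 0.2020873461 = 0.050418

Answer: Rho = 0.050418


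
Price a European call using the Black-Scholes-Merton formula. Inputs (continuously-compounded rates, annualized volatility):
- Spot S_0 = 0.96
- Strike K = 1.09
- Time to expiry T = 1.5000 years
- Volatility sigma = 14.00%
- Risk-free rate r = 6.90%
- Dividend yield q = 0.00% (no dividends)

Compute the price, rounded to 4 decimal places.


Answer: Price = 0.0556

Derivation:
d1 = (ln(S/K) + (r - q + 0.5*sigma^2) * T) / (sigma * sqrt(T)) = -0.05132084
d2 = d1 - sigma * sqrt(T) = -0.22278512
exp(-rT) = 0.90167602; exp(-qT) = 1.00000000
C = S_0 * exp(-qT) * N(d1) - K * exp(-rT) * N(d2)
N(d1) = 0.47953493; N(d2) = 0.41185137
C = 0.9600 * 1.00000000 * 0.47953493 - 1.0900 * 0.90167602 * 0.41185137 = 0.0556


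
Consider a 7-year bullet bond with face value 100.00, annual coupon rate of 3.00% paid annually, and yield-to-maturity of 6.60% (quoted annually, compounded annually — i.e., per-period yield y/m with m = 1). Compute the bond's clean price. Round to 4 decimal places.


Coupon per period c = face * coupon_rate / m = 3.000000
Periods per year m = 1; per-period yield y/m = 0.066000
Number of cashflows N = 7
Cashflows (t years, CF_t, discount factor 1/(1+y/m)^(m*t), PV):
  t = 1.0000: CF_t = 3.000000, DF = 0.938086, PV = 2.814259
  t = 2.0000: CF_t = 3.000000, DF = 0.880006, PV = 2.640018
  t = 3.0000: CF_t = 3.000000, DF = 0.825521, PV = 2.476564
  t = 4.0000: CF_t = 3.000000, DF = 0.774410, PV = 2.323231
  t = 5.0000: CF_t = 3.000000, DF = 0.726464, PV = 2.179391
  t = 6.0000: CF_t = 3.000000, DF = 0.681486, PV = 2.044457
  t = 7.0000: CF_t = 103.000000, DF = 0.639292, PV = 65.847121
Price P = sum_t PV_t = 80.325042

Answer: Price = 80.3250


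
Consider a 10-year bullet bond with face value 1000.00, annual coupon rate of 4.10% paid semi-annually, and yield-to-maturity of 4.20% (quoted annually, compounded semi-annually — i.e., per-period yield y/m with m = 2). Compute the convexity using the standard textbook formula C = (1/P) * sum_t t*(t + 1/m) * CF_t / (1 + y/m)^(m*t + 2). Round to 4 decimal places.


Coupon per period c = face * coupon_rate / m = 20.500000
Periods per year m = 2; per-period yield y/m = 0.021000
Number of cashflows N = 20
Cashflows (t years, CF_t, discount factor 1/(1+y/m)^(m*t), PV):
  t = 0.5000: CF_t = 20.500000, DF = 0.979432, PV = 20.078355
  t = 1.0000: CF_t = 20.500000, DF = 0.959287, PV = 19.665382
  t = 1.5000: CF_t = 20.500000, DF = 0.939556, PV = 19.260903
  t = 2.0000: CF_t = 20.500000, DF = 0.920231, PV = 18.864743
  t = 2.5000: CF_t = 20.500000, DF = 0.901304, PV = 18.476732
  t = 3.0000: CF_t = 20.500000, DF = 0.882766, PV = 18.096701
  t = 3.5000: CF_t = 20.500000, DF = 0.864609, PV = 17.724487
  t = 4.0000: CF_t = 20.500000, DF = 0.846826, PV = 17.359928
  t = 4.5000: CF_t = 20.500000, DF = 0.829408, PV = 17.002868
  t = 5.0000: CF_t = 20.500000, DF = 0.812349, PV = 16.653152
  t = 5.5000: CF_t = 20.500000, DF = 0.795640, PV = 16.310629
  t = 6.0000: CF_t = 20.500000, DF = 0.779276, PV = 15.975150
  t = 6.5000: CF_t = 20.500000, DF = 0.763247, PV = 15.646572
  t = 7.0000: CF_t = 20.500000, DF = 0.747549, PV = 15.324753
  t = 7.5000: CF_t = 20.500000, DF = 0.732173, PV = 15.009552
  t = 8.0000: CF_t = 20.500000, DF = 0.717114, PV = 14.700834
  t = 8.5000: CF_t = 20.500000, DF = 0.702364, PV = 14.398467
  t = 9.0000: CF_t = 20.500000, DF = 0.687918, PV = 14.102318
  t = 9.5000: CF_t = 20.500000, DF = 0.673769, PV = 13.812261
  t = 10.0000: CF_t = 1020.500000, DF = 0.659911, PV = 673.438851
Price P = sum_t PV_t = 991.902635
Convexity numerator sum_t t*(t + 1/m) * CF_t / (1+y/m)^(m*t + 2):
  t = 0.5000: term = 9.630451
  t = 1.0000: term = 28.297114
  t = 1.5000: term = 55.430195
  t = 2.0000: term = 90.483505
  t = 2.5000: term = 132.933650
  t = 3.0000: term = 182.279246
  t = 3.5000: term = 238.040151
  t = 4.0000: term = 299.756732
  t = 4.5000: term = 366.989143
  t = 5.0000: term = 439.316636
  t = 5.5000: term = 516.336889
  t = 6.0000: term = 597.665351
  t = 6.5000: term = 682.934616
  t = 7.0000: term = 771.793810
  t = 7.5000: term = 863.908001
  t = 8.0000: term = 958.957624
  t = 8.5000: term = 1056.637930
  t = 9.0000: term = 1156.658448
  t = 9.5000: term = 1258.742461
  t = 10.0000: term = 67832.212410
Convexity = (1/P) * sum = 77539.004364 / 991.902635 = 78.171991

Answer: Convexity = 78.1720


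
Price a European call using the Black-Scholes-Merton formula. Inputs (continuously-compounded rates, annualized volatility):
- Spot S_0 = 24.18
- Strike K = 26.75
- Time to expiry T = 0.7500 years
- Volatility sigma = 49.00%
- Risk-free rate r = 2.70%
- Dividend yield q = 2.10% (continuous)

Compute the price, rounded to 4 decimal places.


d1 = (ln(S/K) + (r - q + 0.5*sigma^2) * T) / (sigma * sqrt(T)) = -0.01524942
d2 = d1 - sigma * sqrt(T) = -0.43960187
exp(-rT) = 0.97995365; exp(-qT) = 0.98437338
C = S_0 * exp(-qT) * N(d1) - K * exp(-rT) * N(d2)
N(d1) = 0.49391660; N(d2) = 0.33011274
C = 24.1800 * 0.98437338 * 0.49391660 - 26.7500 * 0.97995365 * 0.33011274 = 3.1028

Answer: Price = 3.1028


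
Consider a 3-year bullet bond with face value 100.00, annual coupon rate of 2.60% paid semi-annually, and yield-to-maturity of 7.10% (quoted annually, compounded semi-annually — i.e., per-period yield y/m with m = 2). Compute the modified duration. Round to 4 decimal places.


Answer: Modified duration = 2.7985

Derivation:
Coupon per period c = face * coupon_rate / m = 1.300000
Periods per year m = 2; per-period yield y/m = 0.035500
Number of cashflows N = 6
Cashflows (t years, CF_t, discount factor 1/(1+y/m)^(m*t), PV):
  t = 0.5000: CF_t = 1.300000, DF = 0.965717, PV = 1.255432
  t = 1.0000: CF_t = 1.300000, DF = 0.932609, PV = 1.212392
  t = 1.5000: CF_t = 1.300000, DF = 0.900637, PV = 1.170828
  t = 2.0000: CF_t = 1.300000, DF = 0.869760, PV = 1.130688
  t = 2.5000: CF_t = 1.300000, DF = 0.839942, PV = 1.091925
  t = 3.0000: CF_t = 101.300000, DF = 0.811147, PV = 82.169156
Price P = sum_t PV_t = 88.030422
First compute Macaulay numerator sum_t t * PV_t:
  t * PV_t at t = 0.5000: 0.627716
  t * PV_t at t = 1.0000: 1.212392
  t * PV_t at t = 1.5000: 1.756242
  t * PV_t at t = 2.0000: 2.261377
  t * PV_t at t = 2.5000: 2.729813
  t * PV_t at t = 3.0000: 246.507468
Macaulay duration D = 255.095007 / 88.030422 = 2.897805
Modified duration = D / (1 + y/m) = 2.897805 / (1 + 0.035500) = 2.798460


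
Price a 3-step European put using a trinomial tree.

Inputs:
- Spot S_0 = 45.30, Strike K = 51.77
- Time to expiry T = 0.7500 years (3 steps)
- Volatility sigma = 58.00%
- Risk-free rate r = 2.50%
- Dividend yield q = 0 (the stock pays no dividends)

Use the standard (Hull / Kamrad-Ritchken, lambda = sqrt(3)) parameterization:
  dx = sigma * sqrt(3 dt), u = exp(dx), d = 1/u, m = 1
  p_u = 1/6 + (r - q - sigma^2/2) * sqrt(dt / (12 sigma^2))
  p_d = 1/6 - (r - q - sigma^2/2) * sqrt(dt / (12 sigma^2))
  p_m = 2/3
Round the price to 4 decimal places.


dt = T/N = 0.250000; dx = sigma*sqrt(3*dt) = 0.502295
u = exp(dx) = 1.652509; d = 1/u = 0.605140
p_u = 0.131030, p_m = 0.666667, p_d = 0.202303
Discount per step: exp(-r*dt) = 0.993769
Stock lattice S(k, j) with j the centered position index:
  k=0: S(0,+0) = 45.3000
  k=1: S(1,-1) = 27.4129; S(1,+0) = 45.3000; S(1,+1) = 74.8587
  k=2: S(2,-2) = 16.5886; S(2,-1) = 27.4129; S(2,+0) = 45.3000; S(2,+1) = 74.8587; S(2,+2) = 123.7046
  k=3: S(3,-3) = 10.0385; S(3,-2) = 16.5886; S(3,-1) = 27.4129; S(3,+0) = 45.3000; S(3,+1) = 74.8587; S(3,+2) = 123.7046; S(3,+3) = 204.4230
Terminal payoffs V(N, j) = max(K - S_T, 0):
  V(3,-3) = 41.731549; V(3,-2) = 35.181369; V(3,-1) = 24.357139; V(3,+0) = 6.470000; V(3,+1) = 0.000000; V(3,+2) = 0.000000; V(3,+3) = 0.000000
Backward induction: V(k, j) = exp(-r*dt) * [p_u * V(k+1, j+1) + p_m * V(k+1, j) + p_d * V(k+1, j-1)]
  V(2,-2) = exp(-r*dt) * [p_u*24.357139 + p_m*35.181369 + p_d*41.731549] = 34.869572
  V(2,-1) = exp(-r*dt) * [p_u*6.470000 + p_m*24.357139 + p_d*35.181369] = 24.052360
  V(2,+0) = exp(-r*dt) * [p_u*0.000000 + p_m*6.470000 + p_d*24.357139] = 9.183283
  V(2,+1) = exp(-r*dt) * [p_u*0.000000 + p_m*0.000000 + p_d*6.470000] = 1.300746
  V(2,+2) = exp(-r*dt) * [p_u*0.000000 + p_m*0.000000 + p_d*0.000000] = 0.000000
  V(1,-1) = exp(-r*dt) * [p_u*9.183283 + p_m*24.052360 + p_d*34.869572] = 24.141064
  V(1,+0) = exp(-r*dt) * [p_u*1.300746 + p_m*9.183283 + p_d*24.052360] = 11.088970
  V(1,+1) = exp(-r*dt) * [p_u*0.000000 + p_m*1.300746 + p_d*9.183283] = 2.707993
  V(0,+0) = exp(-r*dt) * [p_u*2.707993 + p_m*11.088970 + p_d*24.141064] = 12.552589

Answer: Price = V(0,0) = 12.5526


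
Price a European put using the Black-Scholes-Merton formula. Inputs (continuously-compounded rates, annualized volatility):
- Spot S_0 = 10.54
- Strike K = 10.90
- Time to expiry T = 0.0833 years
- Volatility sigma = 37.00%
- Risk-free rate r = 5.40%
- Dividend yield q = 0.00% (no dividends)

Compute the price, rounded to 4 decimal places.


d1 = (ln(S/K) + (r - q + 0.5*sigma^2) * T) / (sigma * sqrt(T)) = -0.21898589
d2 = d1 - sigma * sqrt(T) = -0.32577433
exp(-rT) = 0.99551190; exp(-qT) = 1.00000000
P = K * exp(-rT) * N(-d2) - S_0 * exp(-qT) * N(-d1)
N(-d1) = 0.58666948; N(-d2) = 0.62770245
P = 10.9000 * 0.99551190 * 0.62770245 - 10.5400 * 1.00000000 * 0.58666948 = 0.6278

Answer: Price = 0.6278


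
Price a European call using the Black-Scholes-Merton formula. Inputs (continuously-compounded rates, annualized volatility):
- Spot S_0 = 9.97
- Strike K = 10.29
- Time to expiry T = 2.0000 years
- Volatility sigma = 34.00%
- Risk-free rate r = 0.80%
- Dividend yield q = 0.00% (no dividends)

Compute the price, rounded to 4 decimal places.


Answer: Price = 1.8318

Derivation:
d1 = (ln(S/K) + (r - q + 0.5*sigma^2) * T) / (sigma * sqrt(T)) = 0.20798929
d2 = d1 - sigma * sqrt(T) = -0.27284332
exp(-rT) = 0.98412732; exp(-qT) = 1.00000000
C = S_0 * exp(-qT) * N(d1) - K * exp(-rT) * N(d2)
N(d1) = 0.58238134; N(d2) = 0.39248683
C = 9.9700 * 1.00000000 * 0.58238134 - 10.2900 * 0.98412732 * 0.39248683 = 1.8318


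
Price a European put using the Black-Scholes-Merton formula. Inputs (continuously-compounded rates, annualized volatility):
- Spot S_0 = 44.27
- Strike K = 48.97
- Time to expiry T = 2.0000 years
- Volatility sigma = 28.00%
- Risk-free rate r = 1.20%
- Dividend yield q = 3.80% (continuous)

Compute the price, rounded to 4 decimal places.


Answer: Price = 10.8662

Derivation:
d1 = (ln(S/K) + (r - q + 0.5*sigma^2) * T) / (sigma * sqrt(T)) = -0.18814247
d2 = d1 - sigma * sqrt(T) = -0.58412227
exp(-rT) = 0.97628571; exp(-qT) = 0.92681621
P = K * exp(-rT) * N(-d2) - S_0 * exp(-qT) * N(-d1)
N(-d1) = 0.57461752; N(-d2) = 0.72043097
P = 48.9700 * 0.97628571 * 0.72043097 - 44.2700 * 0.92681621 * 0.57461752 = 10.8662
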